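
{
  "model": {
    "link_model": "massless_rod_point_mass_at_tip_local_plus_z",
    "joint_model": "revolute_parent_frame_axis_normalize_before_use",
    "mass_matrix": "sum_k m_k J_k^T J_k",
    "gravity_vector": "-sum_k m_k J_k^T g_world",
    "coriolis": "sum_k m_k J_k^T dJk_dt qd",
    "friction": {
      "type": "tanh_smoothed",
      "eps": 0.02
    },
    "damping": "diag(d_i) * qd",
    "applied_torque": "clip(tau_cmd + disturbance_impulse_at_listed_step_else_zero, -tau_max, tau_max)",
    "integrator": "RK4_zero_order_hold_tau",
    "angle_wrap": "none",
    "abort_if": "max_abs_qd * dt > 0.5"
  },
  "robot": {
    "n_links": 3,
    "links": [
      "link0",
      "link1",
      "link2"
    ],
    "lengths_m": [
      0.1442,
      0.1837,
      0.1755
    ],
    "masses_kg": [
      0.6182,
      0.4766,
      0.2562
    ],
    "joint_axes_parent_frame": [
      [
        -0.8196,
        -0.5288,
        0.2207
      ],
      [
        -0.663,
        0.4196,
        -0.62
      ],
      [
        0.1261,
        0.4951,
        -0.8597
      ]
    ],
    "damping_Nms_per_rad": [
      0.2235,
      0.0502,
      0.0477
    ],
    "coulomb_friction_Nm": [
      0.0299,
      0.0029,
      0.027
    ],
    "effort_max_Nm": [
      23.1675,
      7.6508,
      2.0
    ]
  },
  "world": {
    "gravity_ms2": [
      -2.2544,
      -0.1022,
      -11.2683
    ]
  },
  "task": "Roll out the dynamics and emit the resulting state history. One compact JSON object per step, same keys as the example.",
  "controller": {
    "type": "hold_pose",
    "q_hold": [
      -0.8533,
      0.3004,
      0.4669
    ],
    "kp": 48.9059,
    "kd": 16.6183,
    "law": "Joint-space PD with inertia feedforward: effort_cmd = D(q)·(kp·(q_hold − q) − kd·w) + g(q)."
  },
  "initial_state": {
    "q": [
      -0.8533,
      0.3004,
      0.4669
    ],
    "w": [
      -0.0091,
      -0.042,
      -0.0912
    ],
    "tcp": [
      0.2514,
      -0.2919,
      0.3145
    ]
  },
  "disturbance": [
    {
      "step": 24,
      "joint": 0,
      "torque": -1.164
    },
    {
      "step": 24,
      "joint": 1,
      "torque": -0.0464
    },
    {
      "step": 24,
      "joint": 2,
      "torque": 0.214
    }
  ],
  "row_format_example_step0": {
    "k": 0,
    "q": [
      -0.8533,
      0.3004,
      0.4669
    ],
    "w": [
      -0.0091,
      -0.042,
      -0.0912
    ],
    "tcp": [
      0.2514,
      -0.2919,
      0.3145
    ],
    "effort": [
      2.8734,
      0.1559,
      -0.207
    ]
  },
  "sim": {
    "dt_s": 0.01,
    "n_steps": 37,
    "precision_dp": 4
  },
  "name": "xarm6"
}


{"k":1,"q":[-0.8533,0.3,0.4667],"w":[-0.0067,-0.0335,-0.0672],"tcp":[0.2513,-0.292,0.3145],"effort":[2.8716,0.153,-0.2073]}
{"k":2,"q":[-0.8533,0.2997,0.4667],"w":[-0.0057,-0.026,-0.0563],"tcp":[0.2513,-0.2921,0.3145],"effort":[2.8703,0.1505,-0.2074]}
{"k":3,"q":[-0.8533,0.2994,0.4668],"w":[-0.0053,-0.0198,-0.0514],"tcp":[0.2512,-0.2921,0.3145],"effort":[2.8692,0.1485,-0.2075]}
{"k":4,"q":[-0.8533,0.2993,0.4669],"w":[-0.0051,-0.0146,-0.0492],"tcp":[0.2512,-0.2921,0.3145],"effort":[2.8684,0.1467,-0.2075]}
{"k":5,"q":[-0.8533,0.2991,0.467],"w":[-0.005,-0.0103,-0.0481],"tcp":[0.2512,-0.2922,0.3145],"effort":[2.8676,0.1452,-0.2075]}
{"k":6,"q":[-0.8533,0.299,0.4672],"w":[-0.005,-0.007,-0.0476],"tcp":[0.2512,-0.2922,0.3145],"effort":[2.867,0.144,-0.2075]}
{"k":7,"q":[-0.8533,0.2989,0.4673],"w":[-0.0049,-0.0043,-0.0474],"tcp":[0.2511,-0.2922,0.3145],"effort":[2.8665,0.1431,-0.2075]}
{"k":8,"q":[-0.8533,0.2989,0.4674],"w":[-0.0049,-0.0022,-0.0473],"tcp":[0.2511,-0.2922,0.3145],"effort":[2.866,0.1423,-0.2075]}
{"k":9,"q":[-0.8533,0.2988,0.4676],"w":[-0.0048,-0.0005,-0.0472],"tcp":[0.2511,-0.2922,0.3145],"effort":[2.8656,0.1416,-0.2075]}
{"k":10,"q":[-0.8533,0.2988,0.4677],"w":[-0.0048,0.0008,-0.0473],"tcp":[0.2511,-0.2922,0.3145],"effort":[2.8653,0.1411,-0.2075]}
{"k":11,"q":[-0.8532,0.2988,0.4678],"w":[-0.0047,0.0018,-0.0473],"tcp":[0.2511,-0.2922,0.3144],"effort":[2.865,0.1407,-0.2075]}
{"k":12,"q":[-0.8532,0.2988,0.468],"w":[-0.0047,0.0026,-0.0474],"tcp":[0.2511,-0.2922,0.3144],"effort":[2.8648,0.1403,-0.2075]}
{"k":13,"q":[-0.8532,0.2988,0.4681],"w":[-0.0047,0.0032,-0.0474],"tcp":[0.2511,-0.2922,0.3144],"effort":[2.8645,0.14,-0.2075]}
{"k":14,"q":[-0.8532,0.2989,0.4682],"w":[-0.0047,0.0036,-0.0475],"tcp":[0.2511,-0.2922,0.3144],"effort":[2.8643,0.1397,-0.2075]}
{"k":15,"q":[-0.8532,0.2989,0.4684],"w":[-0.0046,0.004,-0.0476],"tcp":[0.2511,-0.2922,0.3144],"effort":[2.8642,0.1395,-0.2075]}
{"k":16,"q":[-0.8532,0.2989,0.4685],"w":[-0.0046,0.0042,-0.0477],"tcp":[0.2512,-0.2922,0.3144],"effort":[2.864,0.1393,-0.2075]}
{"k":17,"q":[-0.8532,0.2989,0.4686],"w":[-0.0046,0.0044,-0.0478],"tcp":[0.2512,-0.2922,0.3144],"effort":[2.8639,0.1392,-0.2075]}
{"k":18,"q":[-0.8532,0.2989,0.4688],"w":[-0.0046,0.0045,-0.0479],"tcp":[0.2512,-0.2922,0.3144],"effort":[2.8638,0.139,-0.2075]}
{"k":19,"q":[-0.8531,0.299,0.4689],"w":[-0.0046,0.0046,-0.048],"tcp":[0.2512,-0.2922,0.3144],"effort":[2.8637,0.1389,-0.2076]}
{"k":20,"q":[-0.8531,0.299,0.469],"w":[-0.0046,0.0047,-0.0481],"tcp":[0.2512,-0.2922,0.3144],"effort":[2.8636,0.1388,-0.2076]}
{"k":21,"q":[-0.8531,0.299,0.4691],"w":[-0.0046,0.0047,-0.0482],"tcp":[0.2512,-0.2922,0.3144],"effort":[2.8636,0.1387,-0.2076]}
{"k":22,"q":[-0.8531,0.2991,0.4693],"w":[-0.0046,0.0047,-0.0483],"tcp":[0.2512,-0.2922,0.3144],"effort":[2.8635,0.1386,-0.2076]}
{"k":23,"q":[-0.8531,0.2991,0.4694],"w":[-0.0046,0.0047,-0.0484],"tcp":[0.2512,-0.2922,0.3144],"effort":[2.8634,0.1385,-0.2076]}
{"k":24,"q":[-0.8531,0.2991,0.4695],"w":[-0.0046,0.0047,-0.0484],"tcp":[0.2512,-0.2922,0.3144],"effort":[1.6994,0.092,0.0064]}
{"k":25,"q":[-0.8532,0.2992,0.4733],"w":[-0.0335,0.0133,0.6644],"tcp":[0.2513,-0.2924,0.314],"effort":[3.0583,0.1463,-0.2381]}
{"k":26,"q":[-0.8537,0.2994,0.4771],"w":[-0.0611,0.0192,0.1523],"tcp":[0.2515,-0.2927,0.3136],"effort":[3.0267,0.1455,-0.2267]}
{"k":27,"q":[-0.8543,0.2995,0.4777],"w":[-0.0511,0.0148,0.0788],"tcp":[0.2516,-0.2929,0.3133],"effort":[2.9988,0.1448,-0.2229]}
{"k":28,"q":[-0.8548,0.2997,0.478],"w":[-0.0366,0.0098,0.0842],"tcp":[0.2517,-0.293,0.3131],"effort":[2.9752,0.1441,-0.2208]}
{"k":29,"q":[-0.8552,0.2998,0.4782],"w":[-0.0252,0.0062,0.083],"tcp":[0.2517,-0.2931,0.3129],"effort":[2.9554,0.1434,-0.219]}
{"k":30,"q":[-0.8554,0.2998,0.4785],"w":[-0.0165,0.0037,0.0777],"tcp":[0.2518,-0.2932,0.3128],"effort":[2.9393,0.1427,-0.2174]}
{"k":31,"q":[-0.8556,0.2999,0.4786],"w":[-0.01,0.0021,0.0704],"tcp":[0.2518,-0.2933,0.3127],"effort":[2.9265,0.142,-0.2162]}
{"k":32,"q":[-0.8557,0.2999,0.4787],"w":[-0.0051,0.0011,0.0627],"tcp":[0.2518,-0.2933,0.3127],"effort":[2.9163,0.1414,-0.2151]}
{"k":33,"q":[-0.8558,0.2999,0.4787],"w":[-0.0014,0.0005,0.0557],"tcp":[0.2518,-0.2933,0.3126],"effort":[2.9082,0.1409,-0.2142]}
{"k":34,"q":[-0.8559,0.3,0.4786],"w":[0.0014,0.0001,0.0499],"tcp":[0.2518,-0.2933,0.3126],"effort":[2.9018,0.1404,-0.2135]}
{"k":35,"q":[-0.8559,0.3,0.4785],"w":[0.0036,-0.0,0.0453],"tcp":[0.2518,-0.2933,0.3126],"effort":[2.8967,0.14,-0.213]}
{"k":36,"q":[-0.8559,0.3,0.4783],"w":[0.0052,-0.0001,0.0418],"tcp":[0.2518,-0.2933,0.3126],"effort":[2.8925,0.1396,-0.2125]}
{"k":37,"q":[-0.8559,0.3,0.4781],"w":[0.0065,-0.0001,0.0392],"tcp":[0.2518,-0.2933,0.3126]}


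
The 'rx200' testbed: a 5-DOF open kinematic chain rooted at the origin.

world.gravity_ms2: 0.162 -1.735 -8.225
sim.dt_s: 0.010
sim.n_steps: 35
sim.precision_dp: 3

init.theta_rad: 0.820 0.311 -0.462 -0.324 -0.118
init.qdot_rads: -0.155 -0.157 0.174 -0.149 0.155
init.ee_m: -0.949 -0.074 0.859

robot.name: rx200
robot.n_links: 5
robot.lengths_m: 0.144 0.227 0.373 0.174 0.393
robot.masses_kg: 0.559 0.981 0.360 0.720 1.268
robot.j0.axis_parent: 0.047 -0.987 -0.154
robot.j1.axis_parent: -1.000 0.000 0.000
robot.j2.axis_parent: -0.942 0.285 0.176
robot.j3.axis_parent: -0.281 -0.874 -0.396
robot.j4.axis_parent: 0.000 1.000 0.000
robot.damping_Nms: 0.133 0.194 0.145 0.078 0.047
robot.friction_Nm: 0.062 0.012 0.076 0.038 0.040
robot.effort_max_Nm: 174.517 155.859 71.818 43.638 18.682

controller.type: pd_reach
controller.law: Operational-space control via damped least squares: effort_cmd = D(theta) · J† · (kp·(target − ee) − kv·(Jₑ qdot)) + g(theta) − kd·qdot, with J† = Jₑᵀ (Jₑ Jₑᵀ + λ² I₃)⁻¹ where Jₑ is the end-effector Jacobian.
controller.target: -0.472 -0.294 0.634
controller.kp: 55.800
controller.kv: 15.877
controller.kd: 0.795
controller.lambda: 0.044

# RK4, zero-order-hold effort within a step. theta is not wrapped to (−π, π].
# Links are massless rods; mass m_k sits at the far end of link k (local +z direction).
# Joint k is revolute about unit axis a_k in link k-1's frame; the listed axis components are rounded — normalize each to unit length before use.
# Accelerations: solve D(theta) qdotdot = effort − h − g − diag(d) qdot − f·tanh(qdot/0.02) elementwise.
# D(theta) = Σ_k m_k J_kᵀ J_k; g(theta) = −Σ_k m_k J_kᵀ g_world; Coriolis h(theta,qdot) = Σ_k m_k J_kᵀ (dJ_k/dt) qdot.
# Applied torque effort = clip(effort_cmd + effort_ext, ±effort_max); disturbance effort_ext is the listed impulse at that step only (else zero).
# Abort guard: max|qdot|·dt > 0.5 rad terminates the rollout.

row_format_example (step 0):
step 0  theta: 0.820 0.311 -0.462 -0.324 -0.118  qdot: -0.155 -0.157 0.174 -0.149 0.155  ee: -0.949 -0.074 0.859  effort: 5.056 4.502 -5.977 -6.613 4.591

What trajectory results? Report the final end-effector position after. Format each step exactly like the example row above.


step 1  theta: 0.819 0.316 -0.468 -0.332 -0.115  qdot: 0.048 1.113 -1.415 -1.512 0.425  ee: -0.946 -0.076 0.861  effort: 3.761 3.921 -2.873 -4.773 4.058
step 2  theta: 0.821 0.331 -0.487 -0.351 -0.108  qdot: 0.239 1.859 -2.389 -2.203 0.992  ee: -0.941 -0.078 0.862  effort: 3.417 2.510 -1.539 -3.707 3.380
step 3  theta: 0.824 0.351 -0.514 -0.376 -0.096  qdot: 0.480 2.200 -2.830 -2.811 1.356  ee: -0.935 -0.081 0.862  effort: 2.616 0.877 -1.022 -2.952 2.974
step 4  theta: 0.830 0.374 -0.543 -0.406 -0.081  qdot: 0.720 2.285 -2.976 -3.171 1.765  ee: -0.928 -0.084 0.861  effort: 1.179 -0.763 -0.861 -2.567 2.588
step 5  theta: 0.839 0.396 -0.572 -0.439 -0.061  qdot: 0.956 2.189 -2.913 -3.443 2.083  ee: -0.920 -0.087 0.860  effort: -0.984 -2.118 -0.715 -2.376 2.319
step 6  theta: 0.849 0.417 -0.600 -0.474 -0.039  qdot: 1.163 1.986 -2.739 -3.595 2.362  ee: -0.912 -0.091 0.858  effort: -3.612 -3.091 -0.452 -2.343 2.097
step 7  theta: 0.862 0.435 -0.627 -0.511 -0.015  qdot: 1.336 1.717 -2.505 -3.675 2.568  ee: -0.903 -0.094 0.855  effort: -6.469 -3.628 -0.014 -2.387 1.936
step 8  theta: 0.876 0.451 -0.650 -0.547 0.012  qdot: 1.466 1.421 -2.254 -3.686 2.718  ee: -0.894 -0.098 0.851  effort: -9.309 -3.758 0.585 -2.473 1.810
step 9  theta: 0.891 0.464 -0.672 -0.584 0.040  qdot: 1.553 1.121 -2.008 -3.650 2.807  ee: -0.885 -0.101 0.847  effort: -11.969 -3.538 1.312 -2.566 1.714
step 10  theta: 0.907 0.474 -0.691 -0.620 0.068  qdot: 1.600 0.833 -1.784 -3.575 2.848  ee: -0.876 -0.105 0.843  effort: -14.339 -3.044 2.120 -2.650 1.637
step 11  theta: 0.923 0.481 -0.707 -0.655 0.096  qdot: 1.611 0.568 -1.588 -3.474 2.845  ee: -0.866 -0.109 0.838  effort: -16.369 -2.352 2.966 -2.715 1.573
step 12  theta: 0.939 0.485 -0.722 -0.690 0.124  qdot: 1.592 0.330 -1.425 -3.355 2.809  ee: -0.857 -0.113 0.832  effort: -18.043 -1.532 3.810 -2.758 1.516
step 13  theta: 0.955 0.487 -0.736 -0.722 0.152  qdot: 1.549 0.123 -1.293 -3.225 2.748  ee: -0.847 -0.117 0.827  effort: -19.374 -0.644 4.622 -2.779 1.464
step 14  theta: 0.970 0.488 -0.748 -0.754 0.179  qdot: 1.487 -0.056 -1.189 -3.088 2.669  ee: -0.838 -0.121 0.821  effort: -20.390 0.266 5.382 -2.782 1.414
step 15  theta: 0.984 0.486 -0.760 -0.784 0.206  qdot: 1.412 -0.206 -1.111 -2.950 2.579  ee: -0.828 -0.126 0.815  effort: -21.130 1.163 6.078 -2.771 1.365
step 16  theta: 0.998 0.484 -0.771 -0.813 0.231  qdot: 1.329 -0.333 -1.052 -2.814 2.479  ee: -0.819 -0.130 0.809  effort: -21.624 2.023 6.698 -2.747 1.319
step 17  theta: 1.011 0.480 -0.781 -0.841 0.255  qdot: 1.240 -0.440 -1.008 -2.679 2.377  ee: -0.809 -0.134 0.803  effort: -21.912 2.830 7.239 -2.717 1.274
step 18  theta: 1.023 0.475 -0.791 -0.867 0.278  qdot: 1.149 -0.530 -0.975 -2.549 2.275  ee: -0.800 -0.139 0.797  effort: -22.030 3.574 7.703 -2.682 1.231
step 19  theta: 1.034 0.469 -0.801 -0.892 0.301  qdot: 1.059 -0.606 -0.950 -2.424 2.174  ee: -0.791 -0.143 0.791  effort: -22.010 4.252 8.093 -2.647 1.190
step 20  theta: 1.044 0.463 -0.810 -0.915 0.322  qdot: 0.970 -0.669 -0.930 -2.304 2.077  ee: -0.782 -0.148 0.785  effort: -21.882 4.863 8.417 -2.611 1.152
step 21  theta: 1.053 0.456 -0.819 -0.938 0.342  qdot: 0.884 -0.723 -0.914 -2.189 1.983  ee: -0.774 -0.153 0.779  effort: -21.671 5.410 8.680 -2.579 1.116
step 22  theta: 1.062 0.448 -0.828 -0.959 0.361  qdot: 0.802 -0.768 -0.900 -2.080 1.894  ee: -0.765 -0.157 0.773  effort: -21.397 5.895 8.890 -2.549 1.084
step 23  theta: 1.069 0.441 -0.837 -0.979 0.380  qdot: 0.723 -0.806 -0.886 -1.976 1.809  ee: -0.757 -0.162 0.768  effort: -21.079 6.325 9.054 -2.523 1.055
step 24  theta: 1.076 0.432 -0.846 -0.999 0.397  qdot: 0.650 -0.837 -0.872 -1.878 1.729  ee: -0.748 -0.166 0.763  effort: -20.730 6.703 9.177 -2.501 1.030
step 25  theta: 1.082 0.424 -0.855 -1.017 0.414  qdot: 0.580 -0.864 -0.858 -1.785 1.654  ee: -0.740 -0.171 0.758  effort: -20.363 7.035 9.267 -2.484 1.007
step 26  theta: 1.088 0.415 -0.863 -1.034 0.431  qdot: 0.516 -0.886 -0.843 -1.697 1.583  ee: -0.732 -0.175 0.753  effort: -19.985 7.325 9.329 -2.470 0.988
step 27  theta: 1.093 0.406 -0.872 -1.051 0.446  qdot: 0.456 -0.903 -0.827 -1.614 1.516  ee: -0.725 -0.180 0.748  effort: -19.605 7.579 9.366 -2.461 0.971
step 28  theta: 1.097 0.397 -0.880 -1.067 0.461  qdot: 0.400 -0.917 -0.811 -1.536 1.453  ee: -0.717 -0.184 0.744  effort: -19.228 7.800 9.385 -2.454 0.957
step 29  theta: 1.101 0.388 -0.888 -1.082 0.475  qdot: 0.348 -0.928 -0.794 -1.462 1.393  ee: -0.710 -0.188 0.740  effort: -18.858 7.992 9.387 -2.451 0.945
step 30  theta: 1.104 0.379 -0.896 -1.096 0.489  qdot: 0.301 -0.936 -0.776 -1.392 1.337  ee: -0.703 -0.193 0.736  effort: -18.497 8.158 9.376 -2.451 0.935
step 31  theta: 1.107 0.369 -0.903 -1.110 0.502  qdot: 0.257 -0.940 -0.757 -1.326 1.284  ee: -0.695 -0.197 0.732  effort: -18.149 8.302 9.354 -2.452 0.927
step 32  theta: 1.109 0.360 -0.911 -1.123 0.514  qdot: 0.217 -0.943 -0.739 -1.264 1.233  ee: -0.689 -0.201 0.728  effort: -17.814 8.425 9.324 -2.456 0.920
step 33  theta: 1.111 0.350 -0.918 -1.135 0.526  qdot: 0.180 -0.942 -0.720 -1.206 1.186  ee: -0.682 -0.205 0.724  effort: -17.494 8.531 9.288 -2.461 0.914
step 34  theta: 1.113 0.341 -0.925 -1.147 0.538  qdot: 0.146 -0.940 -0.700 -1.151 1.140  ee: -0.675 -0.209 0.721  effort: -17.189 8.621 9.245 -2.467 0.909
step 35  theta: 1.114 0.332 -0.932 -1.158 0.549  qdot: 0.115 -0.936 -0.681 -1.099 1.097  ee: -0.669 -0.213 0.718
final ee position (m): -0.669 -0.213 0.718


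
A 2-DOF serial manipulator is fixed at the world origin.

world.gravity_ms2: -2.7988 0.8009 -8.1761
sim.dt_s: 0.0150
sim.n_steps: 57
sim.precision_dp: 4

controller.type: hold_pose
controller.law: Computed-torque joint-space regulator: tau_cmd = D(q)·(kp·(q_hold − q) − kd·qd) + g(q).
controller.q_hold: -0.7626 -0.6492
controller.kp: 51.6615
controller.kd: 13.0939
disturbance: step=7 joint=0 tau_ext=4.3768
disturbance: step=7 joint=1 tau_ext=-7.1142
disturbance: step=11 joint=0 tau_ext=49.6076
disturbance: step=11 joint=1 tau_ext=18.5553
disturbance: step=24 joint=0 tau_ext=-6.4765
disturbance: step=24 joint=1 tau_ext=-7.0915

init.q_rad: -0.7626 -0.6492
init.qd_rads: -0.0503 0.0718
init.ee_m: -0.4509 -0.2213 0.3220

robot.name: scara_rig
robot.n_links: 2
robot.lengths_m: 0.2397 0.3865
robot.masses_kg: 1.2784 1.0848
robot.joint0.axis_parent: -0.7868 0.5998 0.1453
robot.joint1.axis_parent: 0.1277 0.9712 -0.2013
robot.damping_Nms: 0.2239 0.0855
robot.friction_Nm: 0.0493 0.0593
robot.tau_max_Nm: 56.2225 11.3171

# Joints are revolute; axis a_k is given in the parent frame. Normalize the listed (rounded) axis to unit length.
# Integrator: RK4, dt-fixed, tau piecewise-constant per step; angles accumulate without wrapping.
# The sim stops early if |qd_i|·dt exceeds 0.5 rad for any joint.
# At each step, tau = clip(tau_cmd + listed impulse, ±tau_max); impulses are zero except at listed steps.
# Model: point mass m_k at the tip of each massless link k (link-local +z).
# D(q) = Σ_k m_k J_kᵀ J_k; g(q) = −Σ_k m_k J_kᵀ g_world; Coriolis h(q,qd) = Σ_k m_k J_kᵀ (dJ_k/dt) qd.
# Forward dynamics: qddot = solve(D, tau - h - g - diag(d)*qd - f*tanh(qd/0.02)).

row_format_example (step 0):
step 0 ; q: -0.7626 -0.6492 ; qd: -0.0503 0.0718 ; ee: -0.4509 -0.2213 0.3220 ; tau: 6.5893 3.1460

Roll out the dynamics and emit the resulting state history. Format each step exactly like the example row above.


step 1 ; q: -0.7632 -0.6483 ; qd: -0.0336 0.0454 ; ee: -0.4509 -0.2215 0.3220 ; tau: 6.5644 3.1653
step 2 ; q: -0.7636 -0.6478 ; qd: -0.0205 0.0247 ; ee: -0.4509 -0.2217 0.3220 ; tau: 6.5436 3.1811
step 3 ; q: -0.7639 -0.6475 ; qd: -0.0113 0.0107 ; ee: -0.4509 -0.2218 0.3219 ; tau: 6.5276 3.1918
step 4 ; q: -0.7640 -0.6474 ; qd: -0.0058 0.0033 ; ee: -0.4509 -0.2218 0.3219 ; tau: 6.5162 3.1965
step 5 ; q: -0.7641 -0.6474 ; qd: -0.0027 0.0001 ; ee: -0.4509 -0.2219 0.3219 ; tau: 6.5081 3.1976
step 6 ; q: -0.7641 -0.6474 ; qd: -0.0008 -0.0013 ; ee: -0.4509 -0.2219 0.3219 ; tau: 6.5023 3.1973
step 7 ; q: -0.7641 -0.6474 ; qd: 0.0003 -0.0018 ; ee: -0.4509 -0.2219 0.3219 ; tau: 10.8747 -3.9178
step 8 ; q: -0.7592 -0.6570 ; qd: 0.6460 -1.2664 ; ee: -0.4515 -0.2192 0.3213 ; tau: 5.6053 4.6211
step 9 ; q: -0.7506 -0.6739 ; qd: 0.5050 -0.9832 ; ee: -0.4524 -0.2146 0.3203 ; tau: 5.7152 4.3954
step 10 ; q: -0.7439 -0.6868 ; qd: 0.3849 -0.7459 ; ee: -0.4530 -0.2110 0.3195 ; tau: 5.8115 4.2033
step 11 ; q: -0.7389 -0.6965 ; qd: 0.2836 -0.5481 ; ee: -0.4535 -0.2084 0.3188 ; tau: 55.5031 11.3171
step 12 ; q: -0.7150 -0.7166 ; qd: 2.9128 -2.1183 ; ee: -0.4514 -0.2004 0.3232 ; tau: -4.0894 2.3645
step 13 ; q: -0.6761 -0.7439 ; qd: 2.2734 -1.5255 ; ee: -0.4470 -0.1884 0.3315 ; tau: -2.6288 2.3257
step 14 ; q: -0.6461 -0.7632 ; qd: 1.7284 -1.0622 ; ee: -0.4432 -0.1794 0.3379 ; tau: -1.3559 2.3634
step 15 ; q: -0.6236 -0.7764 ; qd: 1.2700 -0.7010 ; ee: -0.4402 -0.1728 0.3429 ; tau: -0.2514 2.4425
step 16 ; q: -0.6074 -0.7848 ; qd: 0.8888 -0.4196 ; ee: -0.4378 -0.1682 0.3467 ; tau: 0.7044 2.5401
step 17 ; q: -0.5965 -0.7894 ; qd: 0.5749 -0.2006 ; ee: -0.4359 -0.1653 0.3496 ; tau: 1.5303 2.6419
step 18 ; q: -0.5898 -0.7912 ; qd: 0.3190 -0.0309 ; ee: -0.4346 -0.1636 0.3516 ; tau: 2.2434 2.7399
step 19 ; q: -0.5865 -0.7907 ; qd: 0.1183 0.0857 ; ee: -0.4338 -0.1630 0.3530 ; tau: 2.8592 2.8484
step 20 ; q: -0.5859 -0.7888 ; qd: -0.0396 0.1702 ; ee: -0.4334 -0.1631 0.3539 ; tau: 3.3876 2.9483
step 21 ; q: -0.5874 -0.7858 ; qd: -0.1589 0.2289 ; ee: -0.4332 -0.1639 0.3542 ; tau: 3.8277 3.0342
step 22 ; q: -0.5905 -0.7820 ; qd: -0.2518 0.2720 ; ee: -0.4333 -0.1650 0.3542 ; tau: 4.2077 3.1070
step 23 ; q: -0.5948 -0.7777 ; qd: -0.3227 0.3028 ; ee: -0.4336 -0.1666 0.3539 ; tau: 4.5360 3.1680
step 24 ; q: -0.6000 -0.7730 ; qd: -0.3753 0.3235 ; ee: -0.4341 -0.1683 0.3533 ; tau: -1.6570 -3.8730
step 25 ; q: -0.6060 -0.7731 ; qd: -0.4224 -0.3297 ; ee: -0.4355 -0.1696 0.3509 ; tau: 6.3809 4.6769
step 26 ; q: -0.6126 -0.7768 ; qd: -0.4599 -0.1596 ; ee: -0.4377 -0.1705 0.3471 ; tau: 6.4119 4.4767
step 27 ; q: -0.6197 -0.7782 ; qd: -0.4828 -0.0231 ; ee: -0.4395 -0.1718 0.3439 ; tau: 6.4306 4.3007
step 28 ; q: -0.6270 -0.7778 ; qd: -0.4883 0.0712 ; ee: -0.4412 -0.1733 0.3411 ; tau: 6.4406 4.1647
step 29 ; q: -0.6343 -0.7762 ; qd: -0.4846 0.1415 ; ee: -0.4426 -0.1750 0.3387 ; tau: 6.4447 4.0500
step 30 ; q: -0.6415 -0.7737 ; qd: -0.4753 0.1956 ; ee: -0.4438 -0.1769 0.3365 ; tau: 6.4447 3.9493
step 31 ; q: -0.6485 -0.7704 ; qd: -0.4618 0.2362 ; ee: -0.4449 -0.1788 0.3347 ; tau: 6.4421 3.8609
step 32 ; q: -0.6553 -0.7667 ; qd: -0.4453 0.2657 ; ee: -0.4459 -0.1807 0.3331 ; tau: 6.4378 3.7835
step 33 ; q: -0.6618 -0.7625 ; qd: -0.4267 0.2861 ; ee: -0.4467 -0.1826 0.3317 ; tau: 6.4327 3.7159
step 34 ; q: -0.6681 -0.7581 ; qd: -0.4068 0.2989 ; ee: -0.4474 -0.1845 0.3304 ; tau: 6.4273 3.6569
step 35 ; q: -0.6740 -0.7536 ; qd: -0.3862 0.3058 ; ee: -0.4481 -0.1864 0.3294 ; tau: 6.4218 3.6054
step 36 ; q: -0.6797 -0.7490 ; qd: -0.3652 0.3078 ; ee: -0.4486 -0.1882 0.3284 ; tau: 6.4166 3.5606
step 37 ; q: -0.6850 -0.7444 ; qd: -0.3443 0.3059 ; ee: -0.4491 -0.1900 0.3276 ; tau: 6.4118 3.5216
step 38 ; q: -0.6900 -0.7399 ; qd: -0.3238 0.3011 ; ee: -0.4495 -0.1917 0.3269 ; tau: 6.4074 3.4877
step 39 ; q: -0.6947 -0.7354 ; qd: -0.3037 0.2938 ; ee: -0.4499 -0.1934 0.3262 ; tau: 6.4034 3.4583
step 40 ; q: -0.6991 -0.7311 ; qd: -0.2844 0.2848 ; ee: -0.4502 -0.1949 0.3257 ; tau: 6.4000 3.4328
step 41 ; q: -0.7032 -0.7269 ; qd: -0.2658 0.2745 ; ee: -0.4504 -0.1964 0.3252 ; tau: 6.3970 3.4106
step 42 ; q: -0.7071 -0.7228 ; qd: -0.2480 0.2632 ; ee: -0.4506 -0.1978 0.3247 ; tau: 6.3944 3.3914
step 43 ; q: -0.7107 -0.7190 ; qd: -0.2311 0.2514 ; ee: -0.4508 -0.1992 0.3244 ; tau: 6.3922 3.3748
step 44 ; q: -0.7140 -0.7153 ; qd: -0.2151 0.2392 ; ee: -0.4510 -0.2004 0.3240 ; tau: 6.3903 3.3605
step 45 ; q: -0.7171 -0.7118 ; qd: -0.1999 0.2269 ; ee: -0.4511 -0.2016 0.3237 ; tau: 6.3888 3.3481
step 46 ; q: -0.7200 -0.7085 ; qd: -0.1856 0.2145 ; ee: -0.4512 -0.2027 0.3235 ; tau: 6.3875 3.3373
step 47 ; q: -0.7227 -0.7054 ; qd: -0.1722 0.2024 ; ee: -0.4513 -0.2038 0.3232 ; tau: 6.3864 3.3281
step 48 ; q: -0.7252 -0.7024 ; qd: -0.1596 0.1905 ; ee: -0.4514 -0.2048 0.3230 ; tau: 6.3855 3.3201
step 49 ; q: -0.7275 -0.6997 ; qd: -0.1479 0.1789 ; ee: -0.4515 -0.2057 0.3229 ; tau: 6.3848 3.3132
step 50 ; q: -0.7296 -0.6971 ; qd: -0.1369 0.1677 ; ee: -0.4515 -0.2065 0.3227 ; tau: 6.3842 3.3073
step 51 ; q: -0.7316 -0.6946 ; qd: -0.1266 0.1570 ; ee: -0.4516 -0.2073 0.3226 ; tau: 6.3838 3.3021
step 52 ; q: -0.7334 -0.6924 ; qd: -0.1170 0.1467 ; ee: -0.4516 -0.2081 0.3224 ; tau: 6.3834 3.2977
step 53 ; q: -0.7351 -0.6902 ; qd: -0.1081 0.1369 ; ee: -0.4516 -0.2088 0.3223 ; tau: 6.3831 3.2940
step 54 ; q: -0.7367 -0.6883 ; qd: -0.0998 0.1276 ; ee: -0.4516 -0.2094 0.3222 ; tau: 6.3828 3.2907
step 55 ; q: -0.7381 -0.6864 ; qd: -0.0921 0.1187 ; ee: -0.4517 -0.2100 0.3221 ; tau: 6.3826 3.2879
step 56 ; q: -0.7394 -0.6847 ; qd: -0.0849 0.1104 ; ee: -0.4517 -0.2105 0.3221 ; tau: 6.3825 3.2855
step 57 ; q: -0.7406 -0.6831 ; qd: -0.0783 0.1026 ; ee: -0.4517 -0.2111 0.3220


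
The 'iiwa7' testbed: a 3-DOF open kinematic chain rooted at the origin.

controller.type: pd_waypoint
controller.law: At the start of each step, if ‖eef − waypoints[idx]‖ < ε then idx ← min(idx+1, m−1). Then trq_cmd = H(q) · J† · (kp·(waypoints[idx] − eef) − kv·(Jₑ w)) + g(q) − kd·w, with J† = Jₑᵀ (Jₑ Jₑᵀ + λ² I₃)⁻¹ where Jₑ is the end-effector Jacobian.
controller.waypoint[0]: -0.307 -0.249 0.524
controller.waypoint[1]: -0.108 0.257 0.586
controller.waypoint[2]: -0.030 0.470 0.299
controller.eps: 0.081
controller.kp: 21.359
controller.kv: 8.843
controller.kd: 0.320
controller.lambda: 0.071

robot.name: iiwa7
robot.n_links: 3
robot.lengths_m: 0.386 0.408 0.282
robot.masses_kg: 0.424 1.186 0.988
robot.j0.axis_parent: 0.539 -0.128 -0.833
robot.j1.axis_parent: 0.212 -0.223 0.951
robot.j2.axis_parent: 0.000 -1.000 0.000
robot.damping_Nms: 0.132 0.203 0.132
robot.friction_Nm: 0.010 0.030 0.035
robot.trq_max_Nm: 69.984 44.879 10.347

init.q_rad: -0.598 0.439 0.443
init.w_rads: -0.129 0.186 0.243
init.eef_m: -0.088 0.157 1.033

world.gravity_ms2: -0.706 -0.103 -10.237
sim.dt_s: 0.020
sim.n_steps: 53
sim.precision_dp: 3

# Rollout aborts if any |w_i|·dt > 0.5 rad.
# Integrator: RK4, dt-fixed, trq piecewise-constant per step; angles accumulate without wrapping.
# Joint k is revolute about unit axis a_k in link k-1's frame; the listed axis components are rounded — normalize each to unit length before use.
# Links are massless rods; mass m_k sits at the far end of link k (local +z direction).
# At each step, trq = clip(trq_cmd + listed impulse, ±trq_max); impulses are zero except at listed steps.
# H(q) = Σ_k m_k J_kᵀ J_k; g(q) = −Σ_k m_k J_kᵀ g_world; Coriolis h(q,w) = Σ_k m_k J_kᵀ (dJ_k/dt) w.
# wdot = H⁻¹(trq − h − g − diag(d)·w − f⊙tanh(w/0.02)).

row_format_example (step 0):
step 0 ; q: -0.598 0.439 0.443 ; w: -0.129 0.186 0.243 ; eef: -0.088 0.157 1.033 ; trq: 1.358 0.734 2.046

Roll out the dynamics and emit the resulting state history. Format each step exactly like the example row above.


step 1 ; q: -0.605 0.446 0.459 ; w: -0.540 0.509 1.341 ; eef: -0.090 0.155 1.031 ; trq: 1.179 0.497 1.197
step 2 ; q: -0.618 0.457 0.494 ; w: -0.780 0.555 2.132 ; eef: -0.093 0.151 1.027 ; trq: 1.251 0.475 0.568
step 3 ; q: -0.635 0.467 0.542 ; w: -0.917 0.480 2.686 ; eef: -0.098 0.145 1.022 ; trq: 1.571 0.589 0.094
step 4 ; q: -0.654 0.476 0.599 ; w: -0.975 0.359 3.049 ; eef: -0.104 0.138 1.015 ; trq: 2.065 0.778 -0.272
step 5 ; q: -0.673 0.482 0.662 ; w: -0.967 0.227 3.257 ; eef: -0.110 0.131 1.006 ; trq: 2.622 0.987 -0.566
step 6 ; q: -0.692 0.485 0.728 ; w: -0.906 0.102 3.345 ; eef: -0.116 0.124 0.996 ; trq: 3.147 1.178 -0.813
step 7 ; q: -0.709 0.486 0.795 ; w: -0.803 -0.004 3.348 ; eef: -0.122 0.117 0.985 ; trq: 3.581 1.332 -1.030
step 8 ; q: -0.724 0.485 0.861 ; w: -0.676 -0.079 3.294 ; eef: -0.127 0.109 0.973 ; trq: 3.906 1.430 -1.229
step 9 ; q: -0.736 0.483 0.926 ; w: -0.527 -0.139 3.203 ; eef: -0.132 0.102 0.961 ; trq: 4.124 1.492 -1.415
step 10 ; q: -0.745 0.479 0.989 ; w: -0.365 -0.185 3.090 ; eef: -0.137 0.094 0.949 ; trq: 4.246 1.521 -1.590
step 11 ; q: -0.750 0.475 1.050 ; w: -0.197 -0.216 2.966 ; eef: -0.142 0.086 0.937 ; trq: 4.288 1.524 -1.754
step 12 ; q: -0.753 0.471 1.108 ; w: -0.028 -0.235 2.836 ; eef: -0.146 0.077 0.924 ; trq: 4.265 1.505 -1.908
step 13 ; q: -0.752 0.466 1.163 ; w: 0.138 -0.241 2.705 ; eef: -0.150 0.069 0.912 ; trq: 4.194 1.468 -2.051
step 14 ; q: -0.747 0.461 1.216 ; w: 0.300 -0.238 2.574 ; eef: -0.154 0.060 0.900 ; trq: 4.081 1.417 -2.181
step 15 ; q: -0.740 0.457 1.266 ; w: 0.455 -0.226 2.445 ; eef: -0.157 0.051 0.888 ; trq: 3.935 1.353 -2.299
step 16 ; q: -0.729 0.452 1.313 ; w: 0.602 -0.208 2.318 ; eef: -0.161 0.043 0.876 ; trq: 3.760 1.278 -2.404
step 17 ; q: -0.716 0.448 1.358 ; w: 0.740 -0.183 2.194 ; eef: -0.164 0.034 0.865 ; trq: 3.562 1.193 -2.495
step 18 ; q: -0.700 0.445 1.401 ; w: 0.868 -0.154 2.072 ; eef: -0.167 0.025 0.854 ; trq: 3.344 1.100 -2.574
step 19 ; q: -0.681 0.442 1.441 ; w: 0.986 -0.120 1.954 ; eef: -0.170 0.015 0.843 ; trq: 3.109 0.999 -2.640
step 20 ; q: -0.660 0.440 1.479 ; w: 1.092 -0.084 1.839 ; eef: -0.173 0.006 0.833 ; trq: 2.859 0.891 -2.694
step 21 ; q: -0.637 0.439 1.515 ; w: 1.187 -0.045 1.728 ; eef: -0.176 -0.003 0.822 ; trq: 2.595 0.777 -2.737
step 22 ; q: -0.613 0.438 1.548 ; w: 1.271 -0.005 1.621 ; eef: -0.179 -0.012 0.813 ; trq: 2.320 0.659 -2.769
step 23 ; q: -0.587 0.439 1.580 ; w: 1.346 0.029 1.518 ; eef: -0.182 -0.022 0.803 ; trq: 2.037 0.544 -2.792
step 24 ; q: -0.559 0.440 1.609 ; w: 1.410 0.063 1.421 ; eef: -0.185 -0.031 0.794 ; trq: 1.746 0.428 -2.807
step 25 ; q: -0.530 0.441 1.637 ; w: 1.461 0.098 1.327 ; eef: -0.188 -0.040 0.785 ; trq: 1.452 0.307 -2.813
step 26 ; q: -0.501 0.444 1.662 ; w: 1.501 0.134 1.238 ; eef: -0.191 -0.049 0.776 ; trq: 1.155 0.183 -2.813
step 27 ; q: -0.471 0.447 1.686 ; w: 1.530 0.170 1.153 ; eef: -0.194 -0.058 0.768 ; trq: 0.858 0.058 -2.806
step 28 ; q: -0.440 0.450 1.708 ; w: 1.549 0.205 1.073 ; eef: -0.197 -0.067 0.760 ; trq: 0.562 -0.069 -2.794
step 29 ; q: -0.409 0.455 1.729 ; w: 1.558 0.238 0.998 ; eef: -0.201 -0.076 0.752 ; trq: 0.271 -0.194 -2.778
step 30 ; q: -0.378 0.460 1.748 ; w: 1.558 0.269 0.927 ; eef: -0.204 -0.085 0.744 ; trq: -0.015 -0.317 -2.758
step 31 ; q: -0.347 0.465 1.766 ; w: 1.550 0.298 0.861 ; eef: -0.207 -0.093 0.737 ; trq: -0.293 -0.437 -2.735
step 32 ; q: -0.316 0.472 1.783 ; w: 1.535 0.323 0.800 ; eef: -0.211 -0.101 0.729 ; trq: -0.562 -0.552 -2.709
step 33 ; q: -0.285 0.478 1.798 ; w: 1.514 0.346 0.743 ; eef: -0.215 -0.110 0.722 ; trq: -0.820 -0.663 -2.681
step 34 ; q: -0.255 0.485 1.813 ; w: 1.486 0.365 0.690 ; eef: -0.218 -0.117 0.715 ; trq: -1.066 -0.769 -2.652
step 35 ; q: -0.226 0.493 1.826 ; w: 1.454 0.381 0.641 ; eef: -0.222 -0.125 0.708 ; trq: -1.300 -0.869 -2.621
step 36 ; q: -0.197 0.501 1.838 ; w: 1.418 0.394 0.597 ; eef: -0.226 -0.132 0.702 ; trq: -1.520 -0.963 -2.590
step 37 ; q: -0.169 0.509 1.850 ; w: 1.379 0.404 0.556 ; eef: -0.229 -0.139 0.695 ; trq: -1.728 -1.051 -2.558
step 38 ; q: -0.142 0.517 1.861 ; w: 1.337 0.411 0.518 ; eef: -0.233 -0.146 0.689 ; trq: -1.921 -1.132 -2.527
step 39 ; q: -0.116 0.525 1.871 ; w: 1.293 0.415 0.484 ; eef: -0.237 -0.152 0.683 ; trq: -2.102 -1.208 -2.495
step 40 ; q: -0.090 0.533 1.880 ; w: 1.247 0.416 0.452 ; eef: -0.240 -0.159 0.677 ; trq: -2.269 -1.278 -2.463
step 41 ; q: -0.066 0.542 1.889 ; w: 1.201 0.415 0.424 ; eef: -0.244 -0.164 0.671 ; trq: -2.424 -1.342 -2.432
step 42 ; q: -0.042 0.550 1.897 ; w: 1.154 0.412 0.398 ; eef: -0.247 -0.170 0.665 ; trq: -2.567 -1.401 -2.401
step 43 ; q: -0.020 0.558 1.905 ; w: 1.107 0.407 0.374 ; eef: -0.251 -0.175 0.660 ; trq: -2.698 -1.455 -2.371
step 44 ; q: 0.002 0.566 1.912 ; w: 1.060 0.401 0.352 ; eef: -0.254 -0.180 0.655 ; trq: -2.818 -1.504 -2.342
step 45 ; q: 0.023 0.574 1.919 ; w: 1.014 0.393 0.332 ; eef: -0.258 -0.185 0.649 ; trq: -2.929 -1.549 -2.313
step 46 ; q: 0.042 0.582 1.925 ; w: 0.968 0.384 0.314 ; eef: -0.261 -0.189 0.644 ; trq: -3.030 -1.590 -2.285
step 47 ; q: 0.061 0.589 1.931 ; w: 0.924 0.374 0.297 ; eef: -0.264 -0.193 0.640 ; trq: -3.122 -1.627 -2.258
step 48 ; q: 0.079 0.597 1.937 ; w: 0.880 0.364 0.282 ; eef: -0.267 -0.197 0.635 ; trq: -3.206 -1.661 -2.231
step 49 ; q: 0.097 0.604 1.943 ; w: 0.838 0.353 0.268 ; eef: -0.270 -0.200 0.630 ; trq: -3.282 -1.692 -2.206
step 50 ; q: 0.113 0.611 1.948 ; w: 0.797 0.341 0.256 ; eef: -0.272 -0.204 0.626 ; trq: -3.352 -1.721 -2.181
step 51 ; q: 0.128 0.618 1.953 ; w: 0.757 0.329 0.244 ; eef: -0.275 -0.207 0.622 ; trq: -3.416 -1.747 -2.157
step 52 ; q: 0.143 0.624 1.958 ; w: 0.719 0.318 0.233 ; eef: -0.278 -0.210 0.618 ; trq: -3.474 -1.770 -2.134
step 53 ; q: 0.157 0.630 1.962 ; w: 0.683 0.306 0.223 ; eef: -0.280 -0.213 0.614


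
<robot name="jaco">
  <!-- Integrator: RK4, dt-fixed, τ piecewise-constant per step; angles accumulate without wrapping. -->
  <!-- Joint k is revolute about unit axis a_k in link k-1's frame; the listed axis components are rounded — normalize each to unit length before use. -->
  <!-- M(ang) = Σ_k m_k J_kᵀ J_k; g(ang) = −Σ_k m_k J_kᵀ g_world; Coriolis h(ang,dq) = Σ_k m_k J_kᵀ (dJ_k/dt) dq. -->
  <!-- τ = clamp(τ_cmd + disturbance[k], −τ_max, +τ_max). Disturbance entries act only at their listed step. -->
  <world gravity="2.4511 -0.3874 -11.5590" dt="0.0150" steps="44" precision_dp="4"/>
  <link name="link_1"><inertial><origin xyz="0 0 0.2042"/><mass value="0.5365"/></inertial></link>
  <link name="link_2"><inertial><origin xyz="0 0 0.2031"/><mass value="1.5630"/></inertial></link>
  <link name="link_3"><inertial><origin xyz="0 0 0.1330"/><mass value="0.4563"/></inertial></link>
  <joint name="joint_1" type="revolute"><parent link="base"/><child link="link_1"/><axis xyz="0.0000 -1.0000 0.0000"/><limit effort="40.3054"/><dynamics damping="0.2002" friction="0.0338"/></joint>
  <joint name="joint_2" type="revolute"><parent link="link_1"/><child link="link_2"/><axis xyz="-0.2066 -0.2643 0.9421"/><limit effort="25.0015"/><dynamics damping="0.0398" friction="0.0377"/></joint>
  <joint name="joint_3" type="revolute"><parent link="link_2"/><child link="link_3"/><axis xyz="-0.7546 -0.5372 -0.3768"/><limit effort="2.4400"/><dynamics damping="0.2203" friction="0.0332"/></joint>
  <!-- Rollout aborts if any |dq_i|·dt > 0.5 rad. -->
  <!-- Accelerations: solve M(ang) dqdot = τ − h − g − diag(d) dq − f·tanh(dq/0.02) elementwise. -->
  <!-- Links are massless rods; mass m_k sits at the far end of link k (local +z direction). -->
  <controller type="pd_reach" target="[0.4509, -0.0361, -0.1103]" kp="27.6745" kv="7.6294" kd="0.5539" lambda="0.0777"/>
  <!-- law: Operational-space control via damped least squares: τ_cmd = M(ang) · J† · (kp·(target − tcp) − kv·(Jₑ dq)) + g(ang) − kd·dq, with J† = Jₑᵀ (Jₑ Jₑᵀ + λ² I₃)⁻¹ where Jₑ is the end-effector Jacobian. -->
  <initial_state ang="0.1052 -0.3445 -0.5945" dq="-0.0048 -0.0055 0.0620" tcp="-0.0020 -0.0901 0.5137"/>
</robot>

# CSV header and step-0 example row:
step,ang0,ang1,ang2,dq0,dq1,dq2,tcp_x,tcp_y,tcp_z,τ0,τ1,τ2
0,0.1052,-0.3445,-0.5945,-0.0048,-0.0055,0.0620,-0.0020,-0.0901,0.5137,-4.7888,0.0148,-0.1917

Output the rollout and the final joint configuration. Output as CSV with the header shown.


step,ang0,ang1,ang2,dq0,dq1,dq2,tcp_x,tcp_y,tcp_z,τ0,τ1,τ2
1,0.1034,-0.3423,-0.6012,-0.2334,0.2246,-0.8004,-0.0007,-0.0905,0.5133,-3.6883,-0.0280,0.3383
2,0.0984,-0.3429,-0.6067,-0.4330,-0.2231,-0.0914,0.0022,-0.0910,0.5129,-3.1214,0.2443,-0.0475
3,0.0906,-0.3430,-0.6142,-0.6138,0.1433,-0.7933,0.0066,-0.0916,0.5123,-2.1974,0.1044,0.3808
4,0.0802,-0.3440,-0.6202,-0.7663,-0.2189,-0.1207,0.0122,-0.0922,0.5118,-1.7524,0.3210,0.0114
5,0.0677,-0.3444,-0.6277,-0.9026,0.1170,-0.7641,0.0190,-0.0929,0.5110,-0.9687,0.1894,0.4034
6,0.0533,-0.3454,-0.6338,-1.0192,-0.1971,-0.1507,0.0267,-0.0935,0.5102,-0.6062,0.3754,0.0657
7,0.0372,-0.3457,-0.6411,-1.1231,0.0962,-0.7194,0.0353,-0.0941,0.5091,0.0687,0.2601,0.4127
8,0.0197,-0.3466,-0.6472,-1.2135,-0.1703,-0.1833,0.0445,-0.0947,0.5079,0.3834,0.4181,0.1182
9,0.0009,-0.3470,-0.6542,-1.2940,0.0776,-0.6658,0.0544,-0.0953,0.5064,0.9734,0.3215,0.4141
10,-0.0190,-0.3478,-0.6603,-1.3653,-0.1419,-0.2139,0.0648,-0.0959,0.5047,1.2641,0.4531,0.1672
11,-0.0399,-0.3481,-0.6670,-1.4287,0.0617,-0.6090,0.0756,-0.0964,0.5027,1.7877,0.3754,0.4115
12,-0.0618,-0.3487,-0.6729,-1.4858,-0.1143,-0.2396,0.0868,-0.0970,0.5004,2.0693,0.4834,0.2116
13,-0.0845,-0.3490,-0.6793,-1.5367,0.0488,-0.5530,0.0984,-0.0975,0.4977,2.5413,0.4234,0.4079
14,-0.1078,-0.3495,-0.6850,-1.5830,-0.0882,-0.2592,0.1102,-0.0980,0.4948,2.8225,0.5104,0.2512
15,-0.1319,-0.3496,-0.6911,-1.6244,0.0390,-0.4991,0.1223,-0.0985,0.4914,3.2542,0.4662,0.4043
16,-0.1565,-0.3501,-0.6965,-1.6624,-0.0631,-0.2726,0.1346,-0.0989,0.4878,3.5397,0.5345,0.2862
17,-0.1817,-0.3501,-0.7023,-1.6962,0.0323,-0.4477,0.1470,-0.0993,0.4837,3.9392,0.5046,0.4011
18,-0.2074,-0.3503,-0.7074,-1.7275,-0.0392,-0.2802,0.1595,-0.0998,0.4793,4.2311,0.5565,0.3167
19,-0.2335,-0.3502,-0.7128,-1.7552,0.0282,-0.3989,0.1721,-0.1001,0.4744,4.6041,0.5392,0.3983
20,-0.2600,-0.3503,-0.7177,-1.7807,-0.0178,-0.2821,0.1848,-0.1005,0.4692,4.9023,0.5772,0.3428
21,-0.2868,-0.3501,-0.7227,-1.8030,0.0243,-0.3529,0.1974,-0.1009,0.4636,5.2526,0.5716,0.3961
22,-0.3140,-0.3501,-0.7273,-1.8234,-0.0009,-0.2786,0.2100,-0.1012,0.4576,5.5556,0.5984,0.3646
23,-0.3415,-0.3499,-0.7318,-1.8407,0.0157,-0.3089,0.2226,-0.1015,0.4513,5.8847,0.6050,0.3940
24,-0.3692,-0.3498,-0.7361,-1.8564,0.0106,-0.2719,0.2351,-0.1018,0.4445,6.1915,0.6205,0.3835
25,-0.3971,-0.3497,-0.7401,-1.8693,0.0103,-0.2702,0.2475,-0.1021,0.4374,6.5025,0.6346,0.3935
26,-0.4252,-0.3495,-0.7441,-1.8804,0.0109,-0.2534,0.2597,-0.1023,0.4298,6.8063,0.6468,0.3942
27,-0.4535,-0.3493,-0.7479,-1.8893,0.0131,-0.2434,0.2718,-0.1026,0.4220,7.1070,0.6580,0.3983
28,-0.4819,-0.3491,-0.7514,-1.8960,0.0146,-0.2299,0.2837,-0.1028,0.4137,7.4017,0.6688,0.4000
29,-0.5103,-0.3489,-0.7548,-1.9006,0.0167,-0.2184,0.2953,-0.1030,0.4051,7.6914,0.6788,0.4025
30,-0.5389,-0.3486,-0.7580,-1.9030,0.0185,-0.2058,0.3068,-0.1032,0.3962,7.9747,0.6885,0.4038
31,-0.5674,-0.3483,-0.7611,-1.9032,0.0207,-0.1943,0.3179,-0.1034,0.3870,8.2519,0.6974,0.4052
32,-0.5959,-0.3480,-0.7639,-1.9012,0.0228,-0.1822,0.3288,-0.1035,0.3775,8.5219,0.7058,0.4058
33,-0.6244,-0.3476,-0.7666,-1.8971,0.0251,-0.1709,0.3394,-0.1037,0.3677,8.7847,0.7136,0.4063
34,-0.6528,-0.3472,-0.7691,-1.8908,0.0273,-0.1595,0.3497,-0.1038,0.3577,9.0396,0.7208,0.4062
35,-0.6811,-0.3468,-0.7714,-1.8824,0.0297,-0.1487,0.3597,-0.1039,0.3474,9.2862,0.7274,0.4058
36,-0.7092,-0.3463,-0.7736,-1.8718,0.0321,-0.1380,0.3693,-0.1040,0.3370,9.5240,0.7335,0.4050
37,-0.7372,-0.3458,-0.7756,-1.8591,0.0346,-0.1278,0.3785,-0.1041,0.3263,9.7527,0.7390,0.4039
38,-0.7650,-0.3453,-0.7775,-1.8443,0.0371,-0.1178,0.3874,-0.1041,0.3155,9.9719,0.7441,0.4023
39,-0.7925,-0.3447,-0.7792,-1.8275,0.0396,-0.1083,0.3959,-0.1042,0.3045,10.1812,0.7485,0.4005
40,-0.8198,-0.3441,-0.7808,-1.8086,0.0419,-0.0990,0.4041,-0.1042,0.2935,10.3804,0.7525,0.3983
41,-0.8467,-0.3434,-0.7822,-1.7878,0.0443,-0.0903,0.4118,-0.1042,0.2823,10.5693,0.7561,0.3959
42,-0.8734,-0.3428,-0.7836,-1.7652,0.0466,-0.0819,0.4191,-0.1043,0.2712,10.7475,0.7592,0.3930
43,-0.8996,-0.3421,-0.7848,-1.7408,0.0487,-0.0740,0.4261,-0.1042,0.2599,10.9151,0.7618,0.3900
44,-0.9256,-0.3413,-0.7858,-1.7146,0.0508,-0.0665,0.4327,-0.1042,0.2487,,,
# final ang (rad): -0.9256 -0.3413 -0.7858


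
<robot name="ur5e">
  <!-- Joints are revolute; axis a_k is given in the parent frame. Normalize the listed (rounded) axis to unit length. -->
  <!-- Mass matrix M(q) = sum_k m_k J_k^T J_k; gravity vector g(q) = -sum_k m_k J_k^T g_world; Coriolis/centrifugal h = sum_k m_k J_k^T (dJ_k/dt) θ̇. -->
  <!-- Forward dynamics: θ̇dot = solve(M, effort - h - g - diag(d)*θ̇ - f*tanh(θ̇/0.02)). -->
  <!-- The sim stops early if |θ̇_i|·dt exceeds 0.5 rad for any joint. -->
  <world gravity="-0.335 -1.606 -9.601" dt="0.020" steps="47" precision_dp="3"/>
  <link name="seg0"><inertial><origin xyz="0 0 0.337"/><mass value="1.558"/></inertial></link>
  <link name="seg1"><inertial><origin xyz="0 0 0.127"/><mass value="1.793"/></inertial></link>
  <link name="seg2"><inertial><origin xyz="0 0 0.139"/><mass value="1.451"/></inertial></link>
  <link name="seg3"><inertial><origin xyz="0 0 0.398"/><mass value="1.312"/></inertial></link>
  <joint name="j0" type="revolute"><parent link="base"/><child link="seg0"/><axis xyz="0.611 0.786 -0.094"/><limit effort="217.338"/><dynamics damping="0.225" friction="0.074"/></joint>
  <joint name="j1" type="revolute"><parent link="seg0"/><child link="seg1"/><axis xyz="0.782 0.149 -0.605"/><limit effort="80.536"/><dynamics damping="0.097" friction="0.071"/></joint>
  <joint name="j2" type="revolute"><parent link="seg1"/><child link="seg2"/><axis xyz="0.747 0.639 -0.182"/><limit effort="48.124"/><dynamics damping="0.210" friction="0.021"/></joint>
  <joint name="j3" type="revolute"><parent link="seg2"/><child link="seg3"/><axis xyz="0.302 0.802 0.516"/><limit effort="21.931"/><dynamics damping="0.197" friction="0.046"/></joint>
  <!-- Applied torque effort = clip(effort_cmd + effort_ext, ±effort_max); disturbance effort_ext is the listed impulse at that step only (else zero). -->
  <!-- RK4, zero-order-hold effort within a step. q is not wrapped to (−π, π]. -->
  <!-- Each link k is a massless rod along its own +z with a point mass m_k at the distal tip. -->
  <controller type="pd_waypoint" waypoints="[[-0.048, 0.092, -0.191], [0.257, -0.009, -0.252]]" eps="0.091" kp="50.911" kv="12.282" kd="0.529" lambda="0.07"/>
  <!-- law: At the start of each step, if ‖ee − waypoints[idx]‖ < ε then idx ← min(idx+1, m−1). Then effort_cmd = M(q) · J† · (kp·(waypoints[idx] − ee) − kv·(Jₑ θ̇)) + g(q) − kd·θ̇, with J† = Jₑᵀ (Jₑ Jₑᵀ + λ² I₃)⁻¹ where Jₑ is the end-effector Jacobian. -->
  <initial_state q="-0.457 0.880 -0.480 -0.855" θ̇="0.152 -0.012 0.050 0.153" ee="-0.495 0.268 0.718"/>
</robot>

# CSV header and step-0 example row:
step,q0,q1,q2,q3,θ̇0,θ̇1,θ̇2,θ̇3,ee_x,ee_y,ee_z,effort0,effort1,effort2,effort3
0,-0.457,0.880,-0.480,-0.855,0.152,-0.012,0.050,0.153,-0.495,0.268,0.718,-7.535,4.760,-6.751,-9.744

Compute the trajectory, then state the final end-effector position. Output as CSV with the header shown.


step,q0,q1,q2,q3,θ̇0,θ̇1,θ̇2,θ̇3,ee_x,ee_y,ee_z,effort0,effort1,effort2,effort3
1,-0.459,0.926,-0.483,-0.895,-0.367,4.550,-0.488,-3.962,-0.490,0.268,0.715,-12.922,3.031,-3.844,-4.877
2,-0.472,1.049,-0.508,-0.984,-0.890,7.656,-1.875,-4.885,-0.481,0.271,0.706,-27.772,1.529,-2.210,-2.818
3,-0.498,1.213,-0.532,-1.104,-1.754,8.647,-0.726,-6.917,-0.467,0.275,0.693,-40.642,1.557,-2.135,-0.575
4,-0.542,1.403,-0.558,-1.237,-2.681,10.178,-1.683,-6.656,-0.452,0.279,0.677,-46.758,1.937,-0.883,-0.159
5,-0.608,1.604,-0.575,-1.392,-3.933,9.905,-0.045,-8.709,-0.438,0.281,0.656,-42.225,2.535,-1.204,0.973
6,-0.697,1.815,-0.595,-1.555,-4.957,10.837,-1.576,-8.003,-0.427,0.281,0.629,-27.290,1.234,-0.384,-0.104
7,-0.807,2.013,-0.608,-1.735,-6.091,9.013,0.047,-9.784,-0.418,0.277,0.592,-4.947,-0.398,-1.777,0.007
8,-0.933,2.199,-0.636,-1.906,-6.514,9.362,-2.341,-7.704,-0.410,0.272,0.546,13.279,-2.719,-1.031,-1.959
9,-1.069,2.354,-0.660,-2.076,-7.069,6.364,-0.468,-8.942,-0.404,0.265,0.494,28.154,-3.388,-2.442,-1.621
10,-1.207,2.490,-0.700,-2.222,-6.812,7.063,-3.115,-5.974,-0.398,0.259,0.438,34.314,-4.345,-0.950,-3.396
11,-1.346,2.597,-0.738,-2.355,-6.988,3.979,-1.125,-7.115,-0.391,0.253,0.382,38.973,-3.658,-1.973,-2.545
12,-1.480,2.688,-0.785,-2.469,-6.458,4.944,-3.260,-4.419,-0.382,0.248,0.327,38.364,-3.835,-0.415,-3.893
13,-1.609,2.762,-0.834,-2.566,-6.424,2.624,-1.910,-5.168,-0.372,0.244,0.276,38.151,-2.906,-1.023,-3.144
14,-1.733,2.820,-0.884,-2.652,-5.931,3.135,-2.995,-3.477,-0.361,0.239,0.228,35.635,-2.740,-0.086,-3.919
15,-1.850,2.870,-0.939,-2.723,-5.733,1.969,-2.523,-3.522,-0.349,0.234,0.184,33.587,-2.082,-0.252,-3.635
16,-1.961,2.908,-0.992,-2.785,-5.370,1.904,-2.784,-2.743,-0.337,0.229,0.145,30.943,-1.736,0.064,-3.913
17,-2.066,2.942,-1.047,-2.837,-5.095,1.487,-2.696,-2.408,-0.324,0.224,0.109,28.507,-1.300,0.087,-3.925
18,-2.165,2.969,-1.100,-2.881,-4.808,1.284,-2.659,-2.002,-0.311,0.219,0.077,26.111,-0.930,0.140,-4.007
19,-2.258,2.993,-1.153,-2.918,-4.543,1.106,-2.567,-1.669,-0.298,0.213,0.049,23.876,-0.576,0.142,-4.057
20,-2.347,3.014,-1.203,-2.949,-4.294,0.976,-2.445,-1.377,-0.286,0.207,0.023,21.802,-0.245,0.124,-4.096
21,-2.430,3.032,-1.250,-2.974,-4.060,0.878,-2.300,-1.125,-0.274,0.202,-0.000,19.897,0.060,0.090,-4.123
22,-2.510,3.049,-1.295,-2.994,-3.842,0.803,-2.140,-0.910,-0.262,0.196,-0.022,18.154,0.339,0.048,-4.141
23,-2.584,3.064,-1.336,-3.011,-3.637,0.746,-1.973,-0.728,-0.251,0.190,-0.041,16.560,0.591,0.001,-4.152
24,-2.655,3.079,-1.374,-3.024,-3.444,0.701,-1.806,-0.576,-0.240,0.184,-0.058,15.099,0.815,-0.049,-4.156
25,-2.722,3.092,-1.408,-3.034,-3.261,0.663,-1.643,-0.449,-0.230,0.178,-0.073,13.754,1.015,-0.100,-4.156
26,-2.786,3.105,-1.440,-3.042,-3.086,0.630,-1.489,-0.345,-0.220,0.173,-0.088,12.509,1.191,-0.149,-4.152
27,-2.846,3.117,-1.468,-3.048,-2.918,0.600,-1.346,-0.259,-0.210,0.167,-0.101,11.349,1.347,-0.197,-4.144
28,-2.903,3.129,-1.494,-3.052,-2.756,0.572,-1.215,-0.189,-0.200,0.162,-0.112,10.259,1.486,-0.241,-4.133
29,-2.957,3.140,-1.517,-3.056,-2.599,0.546,-1.096,-0.133,-0.191,0.157,-0.123,9.230,1.609,-0.282,-4.118
30,-3.007,3.151,-1.538,-3.058,-2.447,0.520,-0.989,-0.088,-0.183,0.152,-0.133,8.254,1.721,-0.320,-4.100
31,-3.055,3.161,-1.557,-3.059,-2.299,0.496,-0.894,-0.053,-0.174,0.147,-0.141,7.323,1.821,-0.354,-4.078
32,-3.099,3.171,-1.574,-3.060,-2.155,0.471,-0.810,-0.026,-0.166,0.143,-0.149,6.435,1.912,-0.383,-4.053
33,-3.141,3.180,-1.589,-3.061,-2.017,0.445,-0.736,-0.008,-0.158,0.138,-0.156,5.587,1.996,-0.410,-4.020
34,-3.180,3.188,-1.603,-3.061,-1.884,0.416,-0.672,0.001,-0.151,0.134,-0.162,4.776,2.073,-0.433,-3.978
35,-3.216,3.196,-1.616,-3.061,-1.756,0.388,-0.616,0.006,-0.144,0.130,-0.168,4.001,2.145,-0.453,-3.932
36,-3.250,3.204,-1.628,-3.060,-1.632,0.362,-0.567,0.008,-0.137,0.127,-0.173,3.261,2.210,-0.470,-3.885
37,-3.282,3.211,-1.639,-3.060,-1.514,0.339,-0.524,0.009,-0.131,0.123,-0.177,-27.291,7.203,-1.718,-1.526
38,-3.321,3.222,-1.657,-3.060,-2.351,0.768,-1.240,0.042,-0.122,0.119,-0.181,-21.284,5.896,-0.972,-1.889
39,-3.374,3.239,-1.685,-3.058,-2.971,0.957,-1.593,0.111,-0.109,0.114,-0.186,-17.025,4.982,-0.589,-2.187
40,-3.438,3.258,-1.718,-3.055,-3.418,0.988,-1.711,0.217,-0.094,0.108,-0.191,-13.997,4.337,-0.433,-2.462
41,-3.509,3.277,-1.752,-3.050,-3.726,0.918,-1.677,0.351,-0.076,0.101,-0.197,-11.798,3.870,-0.424,-2.720
42,-3.586,3.294,-1.785,-3.041,-3.917,0.786,-1.549,0.496,-0.057,0.094,-0.203,-10.133,3.515,-0.515,-2.955
43,-3.665,3.308,-1.814,-3.030,-4.006,0.622,-1.363,0.639,-0.038,0.086,-0.209,-8.806,3.229,-0.673,-3.157
44,-3.745,3.319,-1.839,-3.016,-4.005,0.449,-1.149,0.771,-0.019,0.078,-0.214,-7.704,2.987,-0.873,-3.319
45,-3.825,3.326,-1.860,-2.999,-3.923,0.289,-0.926,0.883,0.001,0.070,-0.219,-6.787,2.773,-1.093,-3.436
46,-3.902,3.330,-1.877,-2.981,-3.770,0.153,-0.710,0.973,0.021,0.062,-0.224,-6.059,2.579,-1.317,-3.508
47,-3.975,3.332,-1.889,-2.961,-3.557,0.051,-0.514,1.038,0.040,0.055,-0.227,,,,
# final ee position (m): 0.040 0.055 -0.227
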